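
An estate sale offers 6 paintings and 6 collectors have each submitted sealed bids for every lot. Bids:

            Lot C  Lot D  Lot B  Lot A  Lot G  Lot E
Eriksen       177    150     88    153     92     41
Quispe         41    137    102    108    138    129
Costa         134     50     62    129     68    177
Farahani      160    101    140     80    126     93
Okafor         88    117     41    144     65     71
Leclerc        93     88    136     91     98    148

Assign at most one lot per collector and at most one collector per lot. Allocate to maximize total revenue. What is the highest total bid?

Treat this as an assignment problem: match each collector to one lot.
Optimal: Eriksen→Lot D ($150), Quispe→Lot G ($138), Costa→Lot E ($177), Farahani→Lot C ($160), Okafor→Lot A ($144), Leclerc→Lot B ($136) — total 150+138+177+160+144+136 = $905.
Row-greedy (each collector in turn takes its best remaining lot) gives $864, worse by 41.
Next-best assignment: Eriksen→Lot C, Quispe→Lot D, Costa→Lot E, Farahani→Lot G, Okafor→Lot A, Leclerc→Lot B = $897.

Maximum total: $905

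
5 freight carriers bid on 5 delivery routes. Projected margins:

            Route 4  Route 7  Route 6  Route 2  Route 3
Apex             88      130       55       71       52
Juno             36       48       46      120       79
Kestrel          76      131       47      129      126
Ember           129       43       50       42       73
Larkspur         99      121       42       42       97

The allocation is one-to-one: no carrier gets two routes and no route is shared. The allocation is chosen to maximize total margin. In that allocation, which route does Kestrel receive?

This is the linear assignment problem.
Optimal: Apex→Route 6 ($55k), Juno→Route 2 ($120k), Kestrel→Route 3 ($126k), Ember→Route 4 ($129k), Larkspur→Route 7 ($121k) — total 55+120+126+129+121 = $551k.
Max-entry greedy (repeatedly take the single best remaining cell) gives $532k, worse by 19.
Checked against all permutations: $551k is optimal.
Kestrel's own top route is Route 7 ($131k), but forcing Kestrel→Route 7 and reassigning the rest optimally gives only $532k — worse by 19.

Kestrel receives Route 3.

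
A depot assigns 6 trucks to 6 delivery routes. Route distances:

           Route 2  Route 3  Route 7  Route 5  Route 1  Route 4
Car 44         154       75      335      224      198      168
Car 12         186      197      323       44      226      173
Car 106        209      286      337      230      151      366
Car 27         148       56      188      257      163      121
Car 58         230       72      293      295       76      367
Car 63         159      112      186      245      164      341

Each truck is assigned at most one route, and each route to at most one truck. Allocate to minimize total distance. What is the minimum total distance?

Min total: 711 km

This is the linear assignment problem.
Optimal: Car 44→Route 3 (75 km), Car 12→Route 5 (44 km), Car 106→Route 2 (209 km), Car 27→Route 4 (121 km), Car 58→Route 1 (76 km), Car 63→Route 7 (186 km) — total 75+44+209+121+76+186 = 711 km.
Column-greedy (each route in turn goes to its cheapest remaining truck) gives 769 km, worse by 58.
Checked against all permutations: 711 km is optimal.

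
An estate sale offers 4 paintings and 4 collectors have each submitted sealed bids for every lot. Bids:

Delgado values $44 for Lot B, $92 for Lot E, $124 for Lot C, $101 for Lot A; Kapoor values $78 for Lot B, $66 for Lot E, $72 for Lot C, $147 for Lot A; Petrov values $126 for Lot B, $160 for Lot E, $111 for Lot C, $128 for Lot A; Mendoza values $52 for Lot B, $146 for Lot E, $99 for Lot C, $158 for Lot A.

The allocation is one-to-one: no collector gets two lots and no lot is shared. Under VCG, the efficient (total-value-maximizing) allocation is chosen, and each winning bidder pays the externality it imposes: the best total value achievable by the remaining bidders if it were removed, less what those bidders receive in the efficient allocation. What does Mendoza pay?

Efficient allocation: Delgado→Lot C ($124), Kapoor→Lot A ($147), Petrov→Lot B ($126), Mendoza→Lot E ($146); total welfare W = $543.
Mendoza receives Lot E at value $146, so the others get W − 146 = $397.
Without Mendoza: best allocation of the remaining 3 bidders over all 4 lots is Delgado→Lot C ($124), Kapoor→Lot A ($147), Petrov→Lot E ($160), total $431.
VCG payment = (others' best without Mendoza) − (others' welfare with Mendoza) = 431 − 397 = $34.

Mendoza pays $34.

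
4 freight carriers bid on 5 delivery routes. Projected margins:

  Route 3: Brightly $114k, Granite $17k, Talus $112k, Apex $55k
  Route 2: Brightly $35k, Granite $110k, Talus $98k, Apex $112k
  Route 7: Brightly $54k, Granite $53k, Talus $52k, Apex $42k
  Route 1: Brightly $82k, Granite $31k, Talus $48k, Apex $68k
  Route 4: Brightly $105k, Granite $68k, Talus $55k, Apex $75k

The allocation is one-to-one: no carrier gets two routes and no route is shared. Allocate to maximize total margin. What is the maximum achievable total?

Max total: $395k

Optimal: Brightly→Route 4 ($105k), Granite→Route 2 ($110k), Talus→Route 3 ($112k), Apex→Route 1 ($68k) — total 105+110+112+68 = $395k.
Max-entry greedy (repeatedly take the single best remaining cell) gives $346k, worse by 49.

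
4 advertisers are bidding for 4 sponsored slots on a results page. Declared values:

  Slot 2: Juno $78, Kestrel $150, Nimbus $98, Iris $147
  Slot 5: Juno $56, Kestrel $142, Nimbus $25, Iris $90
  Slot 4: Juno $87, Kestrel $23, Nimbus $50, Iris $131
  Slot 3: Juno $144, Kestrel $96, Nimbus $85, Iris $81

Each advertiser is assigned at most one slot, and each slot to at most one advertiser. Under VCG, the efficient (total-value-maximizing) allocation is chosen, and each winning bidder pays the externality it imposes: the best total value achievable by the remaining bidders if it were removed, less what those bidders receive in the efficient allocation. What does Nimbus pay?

Nimbus pays $16.

Efficient allocation: Juno→Slot 3 ($144), Kestrel→Slot 5 ($142), Nimbus→Slot 2 ($98), Iris→Slot 4 ($131); total welfare W = $515.
Nimbus receives Slot 2 at value $98, so the others get W − 98 = $417.
Without Nimbus: best allocation of the remaining 3 bidders over all 4 slots is Juno→Slot 3 ($144), Kestrel→Slot 5 ($142), Iris→Slot 2 ($147), total $433.
VCG payment = (others' best without Nimbus) − (others' welfare with Nimbus) = 433 − 417 = $16.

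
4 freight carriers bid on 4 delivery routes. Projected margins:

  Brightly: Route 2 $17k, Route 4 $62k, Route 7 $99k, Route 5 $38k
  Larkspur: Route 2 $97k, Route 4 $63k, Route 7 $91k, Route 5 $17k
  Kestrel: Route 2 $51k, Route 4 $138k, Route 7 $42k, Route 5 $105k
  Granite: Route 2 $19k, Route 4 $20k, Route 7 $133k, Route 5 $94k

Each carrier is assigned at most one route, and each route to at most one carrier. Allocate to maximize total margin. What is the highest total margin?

Optimal: Brightly→Route 7 ($99k), Larkspur→Route 2 ($97k), Kestrel→Route 4 ($138k), Granite→Route 5 ($94k) — total 99+97+138+94 = $428k.
Column-greedy (each route in turn goes to its best remaining carrier) gives $406k, worse by 22.
Swapping Granite↔Kestrel (Granite→Route 4 $20k, Kestrel→Route 5 $105k) loses 107.

Max total: $428k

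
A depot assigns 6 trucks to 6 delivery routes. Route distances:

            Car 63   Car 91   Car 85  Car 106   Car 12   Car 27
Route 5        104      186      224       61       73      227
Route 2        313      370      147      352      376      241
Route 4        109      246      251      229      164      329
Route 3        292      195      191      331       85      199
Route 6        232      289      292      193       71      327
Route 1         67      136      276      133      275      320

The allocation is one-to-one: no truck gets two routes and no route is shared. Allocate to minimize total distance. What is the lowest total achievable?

Optimal: Car 63→Route 4 (109 km), Car 91→Route 1 (136 km), Car 85→Route 2 (147 km), Car 106→Route 5 (61 km), Car 12→Route 6 (71 km), Car 27→Route 3 (199 km) — total 109+136+147+61+71+199 = 723 km.
Column-greedy (each route in turn goes to its cheapest remaining truck) gives 1011 km, worse by 288.
Every other assignment is strictly worse.

Min total: 723 km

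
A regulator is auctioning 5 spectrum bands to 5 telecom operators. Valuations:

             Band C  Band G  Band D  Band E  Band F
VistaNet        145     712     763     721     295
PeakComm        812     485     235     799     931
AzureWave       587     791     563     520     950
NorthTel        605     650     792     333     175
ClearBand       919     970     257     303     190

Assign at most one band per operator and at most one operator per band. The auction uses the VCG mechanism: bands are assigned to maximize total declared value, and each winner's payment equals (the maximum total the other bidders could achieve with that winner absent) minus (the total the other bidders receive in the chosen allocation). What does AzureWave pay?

Efficient allocation: VistaNet→Band E ($721M), PeakComm→Band C ($812M), AzureWave→Band F ($950M), NorthTel→Band D ($792M), ClearBand→Band G ($970M); total welfare W = $4245M.
AzureWave receives Band F at value $950M, so the others get W − 950 = $3295M.
Without AzureWave: best allocation of the remaining 4 bidders over all 5 bands is VistaNet→Band E ($721M), PeakComm→Band F ($931M), NorthTel→Band D ($792M), ClearBand→Band G ($970M), total $3414M.
VCG payment = (others' best without AzureWave) − (others' welfare with AzureWave) = 3414 − 3295 = $119M.

AzureWave pays $119M.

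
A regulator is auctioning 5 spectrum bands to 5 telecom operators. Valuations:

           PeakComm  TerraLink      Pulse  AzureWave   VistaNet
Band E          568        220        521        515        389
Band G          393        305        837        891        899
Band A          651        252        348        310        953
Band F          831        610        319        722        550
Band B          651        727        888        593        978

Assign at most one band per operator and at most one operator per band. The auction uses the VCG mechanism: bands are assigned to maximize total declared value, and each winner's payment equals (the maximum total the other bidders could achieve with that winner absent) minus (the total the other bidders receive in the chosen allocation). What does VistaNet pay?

VistaNet pays $70M.

Efficient allocation: PeakComm→Band F ($831M), TerraLink→Band B ($727M), Pulse→Band E ($521M), AzureWave→Band G ($891M), VistaNet→Band A ($953M); total welfare W = $3923M.
VistaNet receives Band A at value $953M, so the others get W − 953 = $2970M.
Without VistaNet: best allocation of the remaining 4 bidders over all 5 bands is PeakComm→Band A ($651M), TerraLink→Band F ($610M), Pulse→Band B ($888M), AzureWave→Band G ($891M), total $3040M.
VCG payment = (others' best without VistaNet) − (others' welfare with VistaNet) = 3040 − 2970 = $70M.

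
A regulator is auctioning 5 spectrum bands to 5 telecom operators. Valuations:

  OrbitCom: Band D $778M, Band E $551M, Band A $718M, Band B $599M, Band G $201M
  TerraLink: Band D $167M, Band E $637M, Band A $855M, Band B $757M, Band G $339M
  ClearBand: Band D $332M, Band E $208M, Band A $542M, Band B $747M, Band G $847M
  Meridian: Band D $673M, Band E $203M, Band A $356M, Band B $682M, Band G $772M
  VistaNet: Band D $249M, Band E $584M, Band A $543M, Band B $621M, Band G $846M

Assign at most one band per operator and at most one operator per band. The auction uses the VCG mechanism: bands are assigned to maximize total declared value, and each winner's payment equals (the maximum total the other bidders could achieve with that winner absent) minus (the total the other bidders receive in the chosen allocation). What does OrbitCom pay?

OrbitCom pays $153M.

Efficient allocation: OrbitCom→Band D ($778M), TerraLink→Band A ($855M), ClearBand→Band G ($847M), Meridian→Band B ($682M), VistaNet→Band E ($584M); total welfare W = $3746M.
OrbitCom receives Band D at value $778M, so the others get W − 778 = $2968M.
Without OrbitCom: best allocation of the remaining 4 bidders over all 5 bands is TerraLink→Band A ($855M), ClearBand→Band B ($747M), Meridian→Band D ($673M), VistaNet→Band G ($846M), total $3121M.
VCG payment = (others' best without OrbitCom) − (others' welfare with OrbitCom) = 3121 − 2968 = $153M.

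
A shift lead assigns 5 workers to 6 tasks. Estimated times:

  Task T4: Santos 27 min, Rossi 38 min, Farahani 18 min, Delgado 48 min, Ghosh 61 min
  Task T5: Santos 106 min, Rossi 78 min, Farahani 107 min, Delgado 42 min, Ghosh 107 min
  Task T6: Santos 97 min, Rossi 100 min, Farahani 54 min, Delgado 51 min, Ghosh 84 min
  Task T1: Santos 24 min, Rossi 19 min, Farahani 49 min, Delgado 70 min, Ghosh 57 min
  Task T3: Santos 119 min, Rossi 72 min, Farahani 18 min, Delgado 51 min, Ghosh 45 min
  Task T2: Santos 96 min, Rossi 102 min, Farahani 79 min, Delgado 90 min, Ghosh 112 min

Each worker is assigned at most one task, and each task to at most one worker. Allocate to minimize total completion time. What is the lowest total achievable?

Optimal: Santos→Task T4 (27 min), Rossi→Task T1 (19 min), Farahani→Task T6 (54 min), Delgado→Task T5 (42 min), Ghosh→Task T3 (45 min) — total 27+19+54+42+45 = 187 min.
Min-entry greedy (repeatedly take the single cheapest remaining cell) gives 220 min, worse by 33.
Next-best assignment: Santos→Task T4, Rossi→Task T1, Farahani→Task T3, Delgado→Task T5, Ghosh→Task T6 = 190 min.
Checked against all permutations: 187 min is optimal.

Minimum total: 187 min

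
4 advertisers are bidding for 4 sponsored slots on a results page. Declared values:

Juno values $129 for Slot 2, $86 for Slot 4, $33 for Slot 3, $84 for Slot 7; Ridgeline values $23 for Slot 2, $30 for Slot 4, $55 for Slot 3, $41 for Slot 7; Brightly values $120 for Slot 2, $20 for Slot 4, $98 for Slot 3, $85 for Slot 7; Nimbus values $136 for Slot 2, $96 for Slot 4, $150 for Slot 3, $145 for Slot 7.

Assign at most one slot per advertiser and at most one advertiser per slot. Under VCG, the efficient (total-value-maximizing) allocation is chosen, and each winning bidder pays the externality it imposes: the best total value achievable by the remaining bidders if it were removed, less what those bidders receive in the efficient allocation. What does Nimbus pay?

Efficient allocation: Juno→Slot 4 ($86), Ridgeline→Slot 3 ($55), Brightly→Slot 2 ($120), Nimbus→Slot 7 ($145); total welfare W = $406.
Nimbus receives Slot 7 at value $145, so the others get W − 145 = $261.
Without Nimbus: best allocation of the remaining 3 bidders over all 4 slots is Juno→Slot 2 ($129), Ridgeline→Slot 3 ($55), Brightly→Slot 7 ($85), total $269.
VCG payment = (others' best without Nimbus) − (others' welfare with Nimbus) = 269 − 261 = $8.

Nimbus pays $8.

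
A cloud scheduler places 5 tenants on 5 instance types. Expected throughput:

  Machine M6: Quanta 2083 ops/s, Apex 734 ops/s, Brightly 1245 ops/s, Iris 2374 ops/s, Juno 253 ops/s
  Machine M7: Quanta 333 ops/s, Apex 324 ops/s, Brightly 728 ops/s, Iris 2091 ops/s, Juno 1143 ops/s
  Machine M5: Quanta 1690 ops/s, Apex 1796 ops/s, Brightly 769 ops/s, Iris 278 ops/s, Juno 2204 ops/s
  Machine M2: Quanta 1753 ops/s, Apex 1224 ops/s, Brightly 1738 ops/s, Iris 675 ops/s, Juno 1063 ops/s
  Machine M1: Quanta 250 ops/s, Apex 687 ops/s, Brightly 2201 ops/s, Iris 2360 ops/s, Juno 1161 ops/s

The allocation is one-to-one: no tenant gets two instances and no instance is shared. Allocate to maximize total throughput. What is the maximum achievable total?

Optimal: Quanta→Machine M6 (2083 ops/s), Apex→Machine M2 (1224 ops/s), Brightly→Machine M1 (2201 ops/s), Iris→Machine M7 (2091 ops/s), Juno→Machine M5 (2204 ops/s) — total 2083+1224+2201+2091+2204 = 9803 ops/s.
Checked against all permutations: 9803 ops/s is optimal.

Maximum total: 9803 ops/s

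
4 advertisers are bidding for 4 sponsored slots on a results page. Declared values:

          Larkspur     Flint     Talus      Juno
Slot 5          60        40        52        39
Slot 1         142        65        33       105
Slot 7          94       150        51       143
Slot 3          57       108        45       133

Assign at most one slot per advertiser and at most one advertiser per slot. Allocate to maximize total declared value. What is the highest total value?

Max total: $477

Optimal: Larkspur→Slot 1 ($142), Flint→Slot 7 ($150), Talus→Slot 5 ($52), Juno→Slot 3 ($133) — total 142+150+52+133 = $477.
Column-greedy (each slot in turn goes to its best remaining advertiser) gives $360, worse by 117.
Next-best assignment: Larkspur→Slot 1, Flint→Slot 3, Talus→Slot 5, Juno→Slot 7 = $445.
No other one-to-one assignment exceeds $477.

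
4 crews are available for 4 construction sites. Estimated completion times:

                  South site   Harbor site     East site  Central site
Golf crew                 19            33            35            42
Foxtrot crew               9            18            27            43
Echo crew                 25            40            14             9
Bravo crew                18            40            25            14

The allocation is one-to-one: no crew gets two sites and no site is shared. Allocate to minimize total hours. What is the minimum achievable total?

Min total: 65 hours

Optimal: Golf crew→South site (19 hours), Foxtrot crew→Harbor site (18 hours), Echo crew→East site (14 hours), Bravo crew→Central site (14 hours) — total 19+18+14+14 = 65 hours.
Column-greedy (each site in turn goes to its cheapest remaining crew) gives 70 hours, worse by 5.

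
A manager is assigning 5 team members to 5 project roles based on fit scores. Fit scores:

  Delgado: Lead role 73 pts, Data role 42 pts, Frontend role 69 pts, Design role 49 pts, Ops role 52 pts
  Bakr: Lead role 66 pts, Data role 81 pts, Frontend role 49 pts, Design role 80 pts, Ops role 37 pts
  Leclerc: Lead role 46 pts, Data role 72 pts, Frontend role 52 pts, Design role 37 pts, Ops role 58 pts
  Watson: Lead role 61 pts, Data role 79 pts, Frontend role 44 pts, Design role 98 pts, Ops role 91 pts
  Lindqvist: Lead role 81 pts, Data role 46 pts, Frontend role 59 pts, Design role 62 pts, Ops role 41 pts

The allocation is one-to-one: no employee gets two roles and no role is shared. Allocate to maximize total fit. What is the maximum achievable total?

Maximum total: 393 pts

Optimal: Delgado→Frontend role (69 pts), Bakr→Design role (80 pts), Leclerc→Data role (72 pts), Watson→Ops role (91 pts), Lindqvist→Lead role (81 pts) — total 69+80+72+91+81 = 393 pts.
Max-entry greedy (repeatedly take the single best remaining cell) gives 387 pts, worse by 6.
Swapping Lindqvist↔Bakr (Lindqvist→Design role 62 pts, Bakr→Lead role 66 pts) loses 33.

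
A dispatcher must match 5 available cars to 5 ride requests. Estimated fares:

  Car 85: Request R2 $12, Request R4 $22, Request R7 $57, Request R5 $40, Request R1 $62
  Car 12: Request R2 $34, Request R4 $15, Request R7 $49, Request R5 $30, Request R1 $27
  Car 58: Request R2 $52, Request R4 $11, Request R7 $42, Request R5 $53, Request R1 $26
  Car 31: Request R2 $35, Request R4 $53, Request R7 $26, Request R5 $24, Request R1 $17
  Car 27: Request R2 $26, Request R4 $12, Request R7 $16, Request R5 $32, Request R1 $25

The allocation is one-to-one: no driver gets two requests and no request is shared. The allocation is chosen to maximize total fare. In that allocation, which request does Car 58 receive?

Car 58 receives Request R2.

Optimal: Car 85→Request R1 ($62), Car 12→Request R7 ($49), Car 58→Request R2 ($52), Car 31→Request R4 ($53), Car 27→Request R5 ($32) — total 62+49+52+53+32 = $248.
Column-greedy (each request in turn goes to its best remaining driver) gives $221, worse by 27.
Car 58's own top request is Request R5 ($53), but forcing Car 58→Request R5 and reassigning the rest optimally gives only $243 — worse by 5.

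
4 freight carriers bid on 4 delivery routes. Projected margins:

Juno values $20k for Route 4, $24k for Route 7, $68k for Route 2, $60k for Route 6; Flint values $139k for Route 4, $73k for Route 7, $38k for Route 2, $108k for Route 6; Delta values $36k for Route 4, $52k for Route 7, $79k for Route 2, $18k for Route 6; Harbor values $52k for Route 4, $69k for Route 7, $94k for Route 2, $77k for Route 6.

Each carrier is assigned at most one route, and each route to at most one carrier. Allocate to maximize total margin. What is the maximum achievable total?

Max total: $347k

Optimal: Juno→Route 6 ($60k), Flint→Route 4 ($139k), Delta→Route 2 ($79k), Harbor→Route 7 ($69k) — total 60+139+79+69 = $347k.
Max-entry greedy (repeatedly take the single best remaining cell) gives $345k, worse by 2.
Next-best assignment: Juno→Route 6, Flint→Route 4, Delta→Route 7, Harbor→Route 2 = $345k.
Swapping Harbor↔Juno (Harbor→Route 6 $77k, Juno→Route 7 $24k) loses 28.
Every other assignment is strictly worse.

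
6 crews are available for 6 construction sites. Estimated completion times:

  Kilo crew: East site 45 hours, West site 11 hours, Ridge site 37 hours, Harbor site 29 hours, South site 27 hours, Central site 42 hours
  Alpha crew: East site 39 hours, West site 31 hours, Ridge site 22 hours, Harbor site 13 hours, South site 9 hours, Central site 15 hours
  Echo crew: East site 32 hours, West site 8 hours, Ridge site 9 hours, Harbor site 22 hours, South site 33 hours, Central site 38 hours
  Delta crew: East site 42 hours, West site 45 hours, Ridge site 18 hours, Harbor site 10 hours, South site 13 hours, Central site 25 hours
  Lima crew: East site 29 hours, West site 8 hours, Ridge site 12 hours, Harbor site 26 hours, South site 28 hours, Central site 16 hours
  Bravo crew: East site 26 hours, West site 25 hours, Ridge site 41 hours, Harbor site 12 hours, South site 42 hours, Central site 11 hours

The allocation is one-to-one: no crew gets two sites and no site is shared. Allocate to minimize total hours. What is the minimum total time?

Optimal: Kilo crew→West site (11 hours), Alpha crew→South site (9 hours), Echo crew→Ridge site (9 hours), Delta crew→Harbor site (10 hours), Lima crew→East site (29 hours), Bravo crew→Central site (11 hours) — total 11+9+9+10+29+11 = 79 hours.
Min-entry greedy (repeatedly take the single cheapest remaining cell) gives 95 hours, worse by 16.
Every other assignment is strictly worse.

Minimum total: 79 hours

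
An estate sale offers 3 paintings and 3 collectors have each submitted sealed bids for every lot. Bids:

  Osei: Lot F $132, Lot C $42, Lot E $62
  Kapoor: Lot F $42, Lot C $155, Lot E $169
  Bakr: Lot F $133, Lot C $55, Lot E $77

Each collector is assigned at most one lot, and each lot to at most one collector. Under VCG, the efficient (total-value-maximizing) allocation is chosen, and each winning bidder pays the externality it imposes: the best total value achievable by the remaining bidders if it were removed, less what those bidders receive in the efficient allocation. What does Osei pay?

Efficient allocation: Osei→Lot F ($132), Kapoor→Lot C ($155), Bakr→Lot E ($77); total welfare W = $364.
Osei receives Lot F at value $132, so the others get W − 132 = $232.
Without Osei: best allocation of the remaining 2 bidders over all 3 lots is Kapoor→Lot E ($169), Bakr→Lot F ($133), total $302.
VCG payment = (others' best without Osei) − (others' welfare with Osei) = 302 − 232 = $70.

Osei pays $70.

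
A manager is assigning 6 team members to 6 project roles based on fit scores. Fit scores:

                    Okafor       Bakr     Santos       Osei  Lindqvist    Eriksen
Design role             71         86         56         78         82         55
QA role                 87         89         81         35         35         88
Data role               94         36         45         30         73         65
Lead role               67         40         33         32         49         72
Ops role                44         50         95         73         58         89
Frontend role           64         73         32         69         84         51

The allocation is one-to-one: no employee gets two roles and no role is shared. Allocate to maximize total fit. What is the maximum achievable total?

Max total: 512 pts

Optimal: Okafor→Data role (94 pts), Bakr→QA role (89 pts), Santos→Ops role (95 pts), Osei→Design role (78 pts), Lindqvist→Frontend role (84 pts), Eriksen→Lead role (72 pts) — total 94+89+95+78+84+72 = 512 pts.
Checked against all permutations: 512 pts is optimal.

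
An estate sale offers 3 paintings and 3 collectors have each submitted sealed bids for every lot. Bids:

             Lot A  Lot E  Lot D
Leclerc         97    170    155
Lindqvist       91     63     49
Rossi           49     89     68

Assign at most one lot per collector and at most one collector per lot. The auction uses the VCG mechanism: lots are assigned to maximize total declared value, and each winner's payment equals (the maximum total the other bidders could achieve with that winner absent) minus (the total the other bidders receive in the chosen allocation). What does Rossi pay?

Efficient allocation: Leclerc→Lot D ($155), Lindqvist→Lot A ($91), Rossi→Lot E ($89); total welfare W = $335.
Rossi receives Lot E at value $89, so the others get W − 89 = $246.
Without Rossi: best allocation of the remaining 2 bidders over all 3 lots is Leclerc→Lot E ($170), Lindqvist→Lot A ($91), total $261.
VCG payment = (others' best without Rossi) − (others' welfare with Rossi) = 261 − 246 = $15.

Rossi pays $15.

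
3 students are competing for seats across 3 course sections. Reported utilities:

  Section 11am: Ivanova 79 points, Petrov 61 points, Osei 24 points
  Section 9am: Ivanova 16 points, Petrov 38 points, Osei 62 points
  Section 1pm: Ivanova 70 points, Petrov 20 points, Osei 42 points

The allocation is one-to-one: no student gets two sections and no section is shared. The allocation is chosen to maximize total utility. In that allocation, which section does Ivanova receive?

Ivanova receives Section 1pm.

Optimal: Ivanova→Section 1pm (70 points), Petrov→Section 11am (61 points), Osei→Section 9am (62 points) — total 70+61+62 = 193 points.
Max-entry greedy (repeatedly take the single best remaining cell) gives 161 points, worse by 32.
Ivanova's own top section is Section 11am (79 points), but forcing Ivanova→Section 11am and reassigning the rest optimally gives only 161 points — worse by 32.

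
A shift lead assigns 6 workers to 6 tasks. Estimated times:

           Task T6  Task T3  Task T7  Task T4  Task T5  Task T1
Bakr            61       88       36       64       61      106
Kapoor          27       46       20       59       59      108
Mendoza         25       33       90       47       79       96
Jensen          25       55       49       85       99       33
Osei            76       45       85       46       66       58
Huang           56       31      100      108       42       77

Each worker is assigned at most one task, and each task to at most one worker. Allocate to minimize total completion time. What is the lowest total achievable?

Min total: 216 min

Treat this as an assignment problem: match each worker to one task.
Optimal: Bakr→Task T5 (61 min), Kapoor→Task T7 (20 min), Mendoza→Task T6 (25 min), Jensen→Task T1 (33 min), Osei→Task T4 (46 min), Huang→Task T3 (31 min) — total 61+20+25+33+46+31 = 216 min.
Row-greedy (each worker in turn takes its cheapest remaining task) gives 217 min, worse by 1.
Next-best assignment: Bakr→Task T7, Kapoor→Task T6, Mendoza→Task T3, Jensen→Task T1, Osei→Task T4, Huang→Task T5 = 217 min.
Swapping Jensen↔Huang (Jensen→Task T3 55 min, Huang→Task T1 77 min) adds 68.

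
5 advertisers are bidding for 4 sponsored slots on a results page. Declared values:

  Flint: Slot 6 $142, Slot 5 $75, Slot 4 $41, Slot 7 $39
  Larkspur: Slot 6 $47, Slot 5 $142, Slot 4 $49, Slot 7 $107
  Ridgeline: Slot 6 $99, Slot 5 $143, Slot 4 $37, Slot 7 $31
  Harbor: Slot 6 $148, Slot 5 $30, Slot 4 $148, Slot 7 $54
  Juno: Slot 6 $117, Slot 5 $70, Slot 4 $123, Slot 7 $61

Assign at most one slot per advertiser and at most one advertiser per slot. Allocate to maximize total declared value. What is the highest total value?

Max total: $540

Optimal: Flint→Slot 6 ($142), Ridgeline→Slot 5 ($143), Harbor→Slot 4 ($148), Larkspur→Slot 7 ($107) — total 142+143+148+107 = $540.
Max-entry greedy (repeatedly take the single best remaining cell) gives $521, worse by 19.
Swapping Ridgeline↔Larkspur (Ridgeline→Slot 7 $31, Larkspur→Slot 5 $142) loses 77.
Every other assignment is strictly worse.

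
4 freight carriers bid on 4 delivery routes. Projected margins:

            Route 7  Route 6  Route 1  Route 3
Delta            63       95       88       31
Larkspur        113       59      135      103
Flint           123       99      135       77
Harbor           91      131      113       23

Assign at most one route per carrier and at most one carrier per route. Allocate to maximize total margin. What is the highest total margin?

Max total: $445k

Treat this as an assignment problem: match each carrier to one route.
Optimal: Delta→Route 1 ($88k), Larkspur→Route 3 ($103k), Flint→Route 7 ($123k), Harbor→Route 6 ($131k) — total 88+103+123+131 = $445k.
Checked against all permutations: $445k is optimal.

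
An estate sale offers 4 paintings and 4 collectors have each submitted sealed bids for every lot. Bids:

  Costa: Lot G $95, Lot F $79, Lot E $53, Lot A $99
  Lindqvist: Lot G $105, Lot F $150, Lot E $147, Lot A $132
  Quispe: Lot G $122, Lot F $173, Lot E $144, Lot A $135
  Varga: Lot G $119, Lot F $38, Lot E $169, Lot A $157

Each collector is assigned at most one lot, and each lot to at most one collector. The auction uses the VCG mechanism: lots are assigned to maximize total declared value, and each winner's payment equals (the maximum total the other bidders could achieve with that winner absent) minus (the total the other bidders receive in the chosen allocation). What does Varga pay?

Varga pays $4.

Efficient allocation: Costa→Lot G ($95), Lindqvist→Lot E ($147), Quispe→Lot F ($173), Varga→Lot A ($157); total welfare W = $572.
Varga receives Lot A at value $157, so the others get W − 157 = $415.
Without Varga: best allocation of the remaining 3 bidders over all 4 lots is Costa→Lot A ($99), Lindqvist→Lot E ($147), Quispe→Lot F ($173), total $419.
VCG payment = (others' best without Varga) − (others' welfare with Varga) = 419 − 415 = $4.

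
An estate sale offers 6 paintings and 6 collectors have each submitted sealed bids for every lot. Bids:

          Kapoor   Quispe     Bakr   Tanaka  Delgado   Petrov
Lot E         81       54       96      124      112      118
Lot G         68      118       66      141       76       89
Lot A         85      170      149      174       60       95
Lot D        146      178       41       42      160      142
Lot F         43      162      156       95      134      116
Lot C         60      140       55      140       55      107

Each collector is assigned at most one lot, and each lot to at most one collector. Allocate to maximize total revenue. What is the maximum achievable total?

Optimal: Kapoor→Lot D ($146), Quispe→Lot A ($170), Bakr→Lot F ($156), Tanaka→Lot G ($141), Delgado→Lot E ($112), Petrov→Lot C ($107) — total 146+170+156+141+112+107 = $832.
Column-greedy (each lot in turn goes to its best remaining collector) gives $727, worse by 105.

Maximum total: $832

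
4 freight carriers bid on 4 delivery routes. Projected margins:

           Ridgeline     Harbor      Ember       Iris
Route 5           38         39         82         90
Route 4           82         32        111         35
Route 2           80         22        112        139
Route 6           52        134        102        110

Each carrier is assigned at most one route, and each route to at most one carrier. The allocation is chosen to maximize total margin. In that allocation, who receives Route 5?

Optimal: Ridgeline→Route 4 ($82k), Harbor→Route 6 ($134k), Ember→Route 5 ($82k), Iris→Route 2 ($139k) — total 82+134+82+139 = $437k.
Row-greedy (each carrier in turn takes its best remaining route) gives $418k, worse by 19.
Ember's own top route is Route 2 ($112k), but forcing Ember→Route 2 and reassigning the rest optimally gives only $418k — worse by 19.

Ember receives Route 5.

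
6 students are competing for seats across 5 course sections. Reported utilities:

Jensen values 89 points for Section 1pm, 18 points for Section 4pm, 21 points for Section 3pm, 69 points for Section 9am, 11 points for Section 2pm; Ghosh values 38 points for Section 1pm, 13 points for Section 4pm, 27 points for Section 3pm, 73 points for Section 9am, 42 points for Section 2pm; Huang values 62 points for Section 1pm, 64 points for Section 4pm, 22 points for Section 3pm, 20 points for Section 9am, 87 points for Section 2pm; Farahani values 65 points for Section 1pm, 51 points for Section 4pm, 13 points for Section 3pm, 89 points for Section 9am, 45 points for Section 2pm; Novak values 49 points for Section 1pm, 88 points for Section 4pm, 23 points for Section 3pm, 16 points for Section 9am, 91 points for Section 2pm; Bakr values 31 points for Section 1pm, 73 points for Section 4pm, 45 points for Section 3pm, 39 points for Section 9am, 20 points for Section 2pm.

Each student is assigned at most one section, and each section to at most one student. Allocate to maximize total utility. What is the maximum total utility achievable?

Maximum total: 398 points

This is the linear assignment problem.
Optimal: Jensen→Section 1pm (89 points), Novak→Section 4pm (88 points), Bakr→Section 3pm (45 points), Farahani→Section 9am (89 points), Huang→Section 2pm (87 points) — total 89+88+45+89+87 = 398 points.
Max-entry greedy (repeatedly take the single best remaining cell) gives 369 points, worse by 29.
Next-best assignment: Jensen→Section 1pm, Novak→Section 4pm, Bakr→Section 3pm, Ghosh→Section 9am, Huang→Section 2pm = 382 points.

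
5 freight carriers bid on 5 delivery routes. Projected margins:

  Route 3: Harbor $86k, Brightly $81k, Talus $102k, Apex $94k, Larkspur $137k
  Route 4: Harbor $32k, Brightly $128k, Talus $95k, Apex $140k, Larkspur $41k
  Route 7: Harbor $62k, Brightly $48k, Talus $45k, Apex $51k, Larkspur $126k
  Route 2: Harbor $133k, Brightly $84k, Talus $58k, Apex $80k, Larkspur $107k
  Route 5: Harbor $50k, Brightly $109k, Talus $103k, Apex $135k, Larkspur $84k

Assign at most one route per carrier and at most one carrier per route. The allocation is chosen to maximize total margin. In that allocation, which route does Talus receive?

Talus receives Route 3.

Optimal: Harbor→Route 2 ($133k), Brightly→Route 4 ($128k), Talus→Route 3 ($102k), Apex→Route 5 ($135k), Larkspur→Route 7 ($126k) — total 133+128+102+135+126 = $624k.
Max-entry greedy (repeatedly take the single best remaining cell) gives $564k, worse by 60.
Talus's own top route is Route 5 ($103k), but forcing Talus→Route 5 and reassigning the rest optimally gives only $584k — worse by 40.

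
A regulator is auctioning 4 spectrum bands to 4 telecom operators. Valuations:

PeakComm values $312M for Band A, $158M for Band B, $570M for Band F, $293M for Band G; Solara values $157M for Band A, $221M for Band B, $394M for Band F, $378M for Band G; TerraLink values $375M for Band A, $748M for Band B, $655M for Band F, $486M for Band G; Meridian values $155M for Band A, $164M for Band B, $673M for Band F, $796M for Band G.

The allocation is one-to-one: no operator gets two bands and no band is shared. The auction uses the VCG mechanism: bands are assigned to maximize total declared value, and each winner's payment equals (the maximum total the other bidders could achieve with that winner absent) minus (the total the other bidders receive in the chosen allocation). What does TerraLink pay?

Efficient allocation: PeakComm→Band F ($570M), Solara→Band A ($157M), TerraLink→Band B ($748M), Meridian→Band G ($796M); total welfare W = $2271M.
TerraLink receives Band B at value $748M, so the others get W − 748 = $1523M.
Without TerraLink: best allocation of the remaining 3 bidders over all 4 bands is PeakComm→Band F ($570M), Solara→Band B ($221M), Meridian→Band G ($796M), total $1587M.
VCG payment = (others' best without TerraLink) − (others' welfare with TerraLink) = 1587 − 1523 = $64M.

TerraLink pays $64M.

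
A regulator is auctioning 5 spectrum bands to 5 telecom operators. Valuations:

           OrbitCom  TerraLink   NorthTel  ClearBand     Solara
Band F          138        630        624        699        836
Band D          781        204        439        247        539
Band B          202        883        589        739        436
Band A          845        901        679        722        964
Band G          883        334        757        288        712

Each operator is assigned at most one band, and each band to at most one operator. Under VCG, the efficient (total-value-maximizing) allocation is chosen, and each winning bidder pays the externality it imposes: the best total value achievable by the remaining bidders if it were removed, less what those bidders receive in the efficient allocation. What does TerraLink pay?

Efficient allocation: OrbitCom→Band D ($781M), TerraLink→Band B ($883M), NorthTel→Band G ($757M), ClearBand→Band F ($699M), Solara→Band A ($964M); total welfare W = $4084M.
TerraLink receives Band B at value $883M, so the others get W − 883 = $3201M.
Without TerraLink: best allocation of the remaining 4 bidders over all 5 bands is OrbitCom→Band D ($781M), NorthTel→Band G ($757M), ClearBand→Band B ($739M), Solara→Band A ($964M), total $3241M.
VCG payment = (others' best without TerraLink) − (others' welfare with TerraLink) = 3241 − 3201 = $40M.

TerraLink pays $40M.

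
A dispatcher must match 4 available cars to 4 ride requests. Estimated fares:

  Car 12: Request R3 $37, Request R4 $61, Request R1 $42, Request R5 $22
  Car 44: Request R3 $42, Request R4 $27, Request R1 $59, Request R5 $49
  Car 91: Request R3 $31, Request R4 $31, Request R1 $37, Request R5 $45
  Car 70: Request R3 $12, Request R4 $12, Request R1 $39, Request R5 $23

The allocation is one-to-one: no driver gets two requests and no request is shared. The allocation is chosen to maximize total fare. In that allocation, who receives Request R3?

This is the linear assignment problem.
Optimal: Car 12→Request R4 ($61), Car 44→Request R3 ($42), Car 91→Request R5 ($45), Car 70→Request R1 ($39) — total 61+42+45+39 = $187.
Max-entry greedy (repeatedly take the single best remaining cell) gives $177, worse by 10.
Car 44's own top request is Request R1 ($59), but forcing Car 44→Request R1 and reassigning the rest optimally gives only $177 — worse by 10.

Car 44 receives Request R3.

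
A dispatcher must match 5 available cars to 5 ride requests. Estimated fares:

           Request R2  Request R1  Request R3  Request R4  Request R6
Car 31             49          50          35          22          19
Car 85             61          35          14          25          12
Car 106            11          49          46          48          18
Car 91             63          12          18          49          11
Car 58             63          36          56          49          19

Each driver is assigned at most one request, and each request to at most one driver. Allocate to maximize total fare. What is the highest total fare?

Optimal: Car 31→Request R1 ($50), Car 85→Request R2 ($61), Car 106→Request R6 ($18), Car 91→Request R4 ($49), Car 58→Request R3 ($56) — total 50+61+18+49+56 = $234.
Row-greedy (each driver in turn takes its best remaining request) gives $196, worse by 38.

Maximum total: $234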